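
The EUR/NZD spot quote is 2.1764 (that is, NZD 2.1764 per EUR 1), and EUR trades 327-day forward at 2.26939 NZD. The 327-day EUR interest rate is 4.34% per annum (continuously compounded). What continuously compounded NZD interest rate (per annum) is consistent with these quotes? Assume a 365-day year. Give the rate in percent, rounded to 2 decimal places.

T = 327/365 years.
F/S = 2.26939/2.1764 = 1.0427265 = (growth of NZD) / (growth of EUR).
EUR growth factor: e^(0.0434×327/365) = 1.0396474.
So the NZD growth factor = 1.0840679.
r = ln(1.0840679)/(327/365) = 0.090101 → 9.01%.

9.01%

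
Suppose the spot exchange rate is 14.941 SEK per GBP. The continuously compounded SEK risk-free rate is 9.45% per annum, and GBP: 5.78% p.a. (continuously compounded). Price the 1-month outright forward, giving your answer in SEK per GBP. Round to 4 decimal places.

14.9868

T = 1/12 years.
SEK growth factor: e^(0.0945×1/12) = 1.00790609.
GBP accumulates by e^(0.0578×1/12) = 1.00482829.
Forward (SEK per GBP) = 14.941 × 1.00790609 / 1.00482829 = 14.986764.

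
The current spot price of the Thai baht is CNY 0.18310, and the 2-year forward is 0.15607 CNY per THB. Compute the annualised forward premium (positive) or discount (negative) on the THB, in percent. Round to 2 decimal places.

-7.38%

T = 2 years.
THB trades forward at -14.76242% vs spot over the period.
×(1/T) gives -7.38% p.a.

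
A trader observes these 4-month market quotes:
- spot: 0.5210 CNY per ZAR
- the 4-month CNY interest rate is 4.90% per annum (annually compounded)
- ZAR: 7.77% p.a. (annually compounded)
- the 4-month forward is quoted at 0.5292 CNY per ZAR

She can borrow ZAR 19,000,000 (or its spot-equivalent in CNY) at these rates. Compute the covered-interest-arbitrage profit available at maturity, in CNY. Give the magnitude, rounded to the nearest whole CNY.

CNY 250,639

T = 4/12 years.
Route A — deposit ZAR, sell forward: 19,000,000 × 1.0252567273 × 0.5292 = CNY 10,308,751.34.
Route B — convert at spot, deposit CNY: 19,000,000 × 0.5210 × 1.0160735888 = CNY 10,058,112.46.
The quoted forward overvalues ZAR, so borrow CNY, buy ZAR at spot, deposit the ZAR at 7.77%, and sell the proceeds forward at 0.5292.
The gap between the two covered legs is CNY 250,639.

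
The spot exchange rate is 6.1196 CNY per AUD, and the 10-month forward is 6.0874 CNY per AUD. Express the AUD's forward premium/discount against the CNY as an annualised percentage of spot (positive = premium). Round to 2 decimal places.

T = 10/12 years.
AUD trades forward at -0.52618% vs spot over the period.
Per annum: -0.0052618 / (10/12) = -0.006314 = -0.63%.

-0.63%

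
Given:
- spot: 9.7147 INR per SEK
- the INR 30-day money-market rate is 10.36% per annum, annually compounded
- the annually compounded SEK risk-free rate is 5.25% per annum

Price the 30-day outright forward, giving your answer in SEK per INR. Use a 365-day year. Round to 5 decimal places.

T = 30/365 years.
INR growth factor: (1 + 0.1036)^(30/365) = 1.0081352.
SEK growth factor: (1 + 0.0525)^(30/365) = 1.0042145.
CIP: F = S · (grow INR)/(grow SEK) = 9.7147 × 1.0081352/1.0042145 = 9.752629 INR per SEK.
Quoted the other way: 1/9.752629 = 0.10254 SEK per INR.

0.10254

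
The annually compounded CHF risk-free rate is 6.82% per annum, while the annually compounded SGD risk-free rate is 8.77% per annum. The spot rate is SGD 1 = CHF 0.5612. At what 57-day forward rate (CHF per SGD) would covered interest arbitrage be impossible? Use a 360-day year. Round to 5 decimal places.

T = 57/360 years.
CHF growth factor: (1 + 0.0682)^(57/360) = 1.0105008.
SGD growth factor: (1 + 0.0877)^(57/360) = 1.0133993.
So F = 0.5612 × 1.0105008 / 1.0133993 = 0.5595949 (CHF/SGD).

0.55959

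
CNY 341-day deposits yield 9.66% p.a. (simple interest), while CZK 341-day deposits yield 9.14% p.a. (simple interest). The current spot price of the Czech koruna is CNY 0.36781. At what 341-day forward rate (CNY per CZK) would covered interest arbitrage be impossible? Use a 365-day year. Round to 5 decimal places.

0.36946

T = 341/365 years.
CNY accumulates by 1 + 0.0966×341/365 = 1.0902482.
CZK growth factor: 1 + 0.0914×341/365 = 1.0853901.
So F = 0.36781 × 1.0902482 / 1.0853901 = 0.3694563 (CNY/CZK).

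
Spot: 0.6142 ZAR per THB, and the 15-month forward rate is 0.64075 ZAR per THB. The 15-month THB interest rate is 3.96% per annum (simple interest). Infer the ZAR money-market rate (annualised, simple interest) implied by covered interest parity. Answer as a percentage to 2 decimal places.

T = 15/12 years.
F/S = 0.64075/0.6142 = 1.0432270 = (growth of ZAR) / (growth of THB).
The THB side grows by 1 + 0.0396×15/12 = 1.049500.
So the ZAR growth factor = 1.0948667.
(1.0948667 − 1)/T = 0.075893, i.e. 7.59%.

7.59%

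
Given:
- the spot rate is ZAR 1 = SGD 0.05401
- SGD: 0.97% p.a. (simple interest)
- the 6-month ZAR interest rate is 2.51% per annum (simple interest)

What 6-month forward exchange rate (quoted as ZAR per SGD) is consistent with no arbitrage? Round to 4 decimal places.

18.6570

T = 6/12 years.
Growth of 1 SGD over T: 1 + 0.0097×6/12 = 1.004850.
ZAR accumulates by 1 + 0.0251×6/12 = 1.012550.
CIP: F = S · (grow SGD)/(grow ZAR) = 0.05401 × 1.004850/1.012550 = 0.053599278 SGD per ZAR.
Invert for ZAR per SGD: 1 / 0.053599278 = 18.6570.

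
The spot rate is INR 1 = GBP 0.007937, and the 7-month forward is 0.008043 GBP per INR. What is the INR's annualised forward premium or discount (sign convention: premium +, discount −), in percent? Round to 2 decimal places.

+2.29%

T = 7/12 years.
INR trades forward at +1.33552% vs spot over the period.
Per annum: 0.0133552 / (7/12) = 0.022895 = 2.29%.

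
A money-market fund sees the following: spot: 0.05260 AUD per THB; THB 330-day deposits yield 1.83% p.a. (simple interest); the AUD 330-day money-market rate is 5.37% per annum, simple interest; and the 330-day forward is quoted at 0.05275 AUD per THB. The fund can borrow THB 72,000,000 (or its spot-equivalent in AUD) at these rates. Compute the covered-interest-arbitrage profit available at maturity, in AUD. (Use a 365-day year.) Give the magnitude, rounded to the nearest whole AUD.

AUD 110,232

T = 330/365 years.
Route A — deposit THB, sell forward: 72,000,000 × 1.016545205 × 0.05275 = AUD 3,860,838.69.
Route B — convert at spot, deposit AUD: 72,000,000 × 0.05260 × 1.048550685 = AUD 3,971,071.15.
The quoted forward undervalues THB, so borrow THB, convert to AUD at spot, deposit the AUD at 5.37%, and buy THB forward at 0.05275 to cover the loan.
Profit = 3,971,071.15 − 3,860,838.69 = AUD 110,232.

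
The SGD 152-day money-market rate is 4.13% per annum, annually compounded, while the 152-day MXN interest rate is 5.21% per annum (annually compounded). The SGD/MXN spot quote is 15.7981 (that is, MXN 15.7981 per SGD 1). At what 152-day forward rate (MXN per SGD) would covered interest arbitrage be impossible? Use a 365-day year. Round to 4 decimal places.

15.8661

T = 152/365 years.
Growth of 1 MXN over T: (1 + 0.0521)^(152/365) = 1.02137539.
SGD growth factor: (1 + 0.0413)^(152/365) = 1.01699605.
So F = 15.7981 × 1.02137539 / 1.01699605 = 15.866129 (MXN/SGD).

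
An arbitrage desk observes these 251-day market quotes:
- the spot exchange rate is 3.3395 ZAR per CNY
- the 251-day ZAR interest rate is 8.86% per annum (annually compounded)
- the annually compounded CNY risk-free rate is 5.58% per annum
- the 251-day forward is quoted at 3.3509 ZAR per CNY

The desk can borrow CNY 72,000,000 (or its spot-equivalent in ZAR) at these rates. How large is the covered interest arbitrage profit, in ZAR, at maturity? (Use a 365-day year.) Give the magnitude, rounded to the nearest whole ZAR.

ZAR 4,454,612

T = 251/365 years.
Route A — deposit CNY, sell forward: 72,000,000 × 1.03804558966 × 3.3509 = ZAR 250,443,861.58.
Route B — convert at spot, deposit ZAR: 72,000,000 × 3.3395 × 1.06011575761 = ZAR 254,898,473.22.
The quoted forward undervalues CNY, so borrow CNY, convert to ZAR at spot, deposit the ZAR at 8.86%, and buy CNY forward at 3.3509 to cover the loan.
Profit = 254,898,473.22 − 250,443,861.58 = ZAR 4,454,612.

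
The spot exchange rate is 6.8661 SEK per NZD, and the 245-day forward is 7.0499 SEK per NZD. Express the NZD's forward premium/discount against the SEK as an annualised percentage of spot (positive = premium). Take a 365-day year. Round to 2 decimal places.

+3.99%

T = 245/365 years.
NZD trades forward at +2.67692% vs spot over the period.
Annualise by dividing by T: 0.0267692 / (245/365) = 0.039881 → 3.99%.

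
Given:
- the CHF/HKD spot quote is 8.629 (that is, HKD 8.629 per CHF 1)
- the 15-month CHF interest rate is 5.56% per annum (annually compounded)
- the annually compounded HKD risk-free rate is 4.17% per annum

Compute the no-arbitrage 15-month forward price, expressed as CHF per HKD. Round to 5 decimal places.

0.11782

T = 15/12 years.
HKD accumulates by (1 + 0.0417)^(15/12) = 1.0523939.
CHF accumulates by (1 + 0.0556)^(15/12) = 1.0699765.
CIP: F = S · (grow HKD)/(grow CHF) = 8.629 × 1.0523939/1.0699765 = 8.487202 HKD per CHF.
Quoted the other way: 1/8.487202 = 0.11782 CHF per HKD.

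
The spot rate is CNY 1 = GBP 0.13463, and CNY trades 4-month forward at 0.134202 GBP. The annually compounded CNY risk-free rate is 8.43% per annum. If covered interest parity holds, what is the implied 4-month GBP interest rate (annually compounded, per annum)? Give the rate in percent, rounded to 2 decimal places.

7.40%

T = 4/12 years.
CIP gives F = S · g_GBP/g_CNY, so g_GBP/g_CNY = 0.134202/0.13463 = 0.9968209.
CNY growth factor: (1 + 0.0843)^(4/12) = 1.0273454.
That pins the GBP growth at 1.0240794.
r = 1.0240794^(12/4) − 1 = 0.073992 → 7.40%.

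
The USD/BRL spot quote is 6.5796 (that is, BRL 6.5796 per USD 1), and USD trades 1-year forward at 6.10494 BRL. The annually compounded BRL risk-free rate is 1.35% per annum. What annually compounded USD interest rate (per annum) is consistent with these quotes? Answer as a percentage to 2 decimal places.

T = 1 year.
By CIP, F/S equals the BRL-to-USD growth ratio: 6.10494/6.5796 = 0.9278588.
BRL growth factor: (1 + 0.0135)^1 = 1.013500.
Hence g_USD = 1.0922998.
r = 1.0922998^(1/1) − 1 = 0.092300 → 9.23%.

9.23%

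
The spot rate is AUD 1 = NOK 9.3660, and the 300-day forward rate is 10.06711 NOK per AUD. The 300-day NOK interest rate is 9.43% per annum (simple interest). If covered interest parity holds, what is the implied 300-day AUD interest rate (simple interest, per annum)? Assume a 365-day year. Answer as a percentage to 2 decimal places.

0.30%

T = 300/365 years.
F/S = 10.06711/9.366 = 1.0748569 = (growth of NOK) / (growth of AUD).
The NOK side grows by 1 + 0.0943×300/365 = 1.0775068.
So the AUD growth factor = 1.0024654.
(1.0024654 − 1)/T = 0.003000, i.e. 0.30%.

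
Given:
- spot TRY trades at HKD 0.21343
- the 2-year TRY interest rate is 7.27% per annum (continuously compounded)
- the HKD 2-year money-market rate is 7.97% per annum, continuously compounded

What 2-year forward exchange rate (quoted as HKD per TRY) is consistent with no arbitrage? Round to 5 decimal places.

T = 2 years.
HKD growth factor: e^(0.0797×2) = 1.172807.
TRY accumulates by e^(0.0727×2) = 1.1565021.
So F = 0.21343 × 1.172807 / 1.1565021 = 0.2164390 (HKD/TRY).

0.21644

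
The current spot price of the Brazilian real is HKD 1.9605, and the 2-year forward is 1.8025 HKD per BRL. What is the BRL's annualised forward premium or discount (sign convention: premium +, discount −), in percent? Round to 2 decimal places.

T = 2 years.
(F − S)/S = (1.8025 − 1.9605)/1.9605 = -0.0805917.
×(1/T) gives -4.03% p.a.

-4.03%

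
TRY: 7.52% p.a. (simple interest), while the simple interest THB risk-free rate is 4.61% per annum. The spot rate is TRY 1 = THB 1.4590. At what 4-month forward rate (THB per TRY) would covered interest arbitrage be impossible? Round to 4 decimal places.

T = 4/12 years.
THB accumulates by 1 + 0.0461×4/12 = 1.0153667.
TRY growth factor: 1 + 0.0752×4/12 = 1.0250667.
CIP: F = S · (grow THB)/(grow TRY) = 1.459 × 1.0153667/1.0250667 = 1.445194 THB per TRY.

1.4452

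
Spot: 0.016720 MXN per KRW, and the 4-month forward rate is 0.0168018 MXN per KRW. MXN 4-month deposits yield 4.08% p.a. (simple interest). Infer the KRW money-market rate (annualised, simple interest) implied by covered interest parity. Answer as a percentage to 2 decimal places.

T = 4/12 years.
CIP gives F = S · g_MXN/g_KRW, so g_MXN/g_KRW = 0.0168018/0.01672 = 1.0048923.
MXN growth factor: 1 + 0.0408×4/12 = 1.013600.
Hence g_KRW = 1.0086653.
r = (1.0086653 − 1)/(4/12) = 0.025996 → 2.60%.

2.60%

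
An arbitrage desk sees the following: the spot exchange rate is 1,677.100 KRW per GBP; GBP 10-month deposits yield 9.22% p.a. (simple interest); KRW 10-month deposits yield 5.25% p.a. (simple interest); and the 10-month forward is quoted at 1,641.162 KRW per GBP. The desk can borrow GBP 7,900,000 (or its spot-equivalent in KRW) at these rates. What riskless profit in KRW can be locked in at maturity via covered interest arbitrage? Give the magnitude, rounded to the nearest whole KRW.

KRW 132,600,094

T = 10/12 years.
Route A — deposit GBP, sell forward: 7,900,000 × 1.076833333333 × 1641.162 = KRW 13,961,337,781.30.
Route B — convert at spot, deposit KRW: 7,900,000 × 1677.100 × 1.043750 = KRW 13,828,737,687.50.
The quoted forward overvalues GBP, so borrow KRW, buy GBP at spot, deposit the GBP at 9.22%, and sell the proceeds forward at 1,641.162.
The gap between the two covered legs is KRW 132,600,094.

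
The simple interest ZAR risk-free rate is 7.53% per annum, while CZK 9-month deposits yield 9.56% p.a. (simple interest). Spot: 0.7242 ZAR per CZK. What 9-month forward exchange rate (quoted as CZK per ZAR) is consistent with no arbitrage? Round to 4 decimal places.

1.4007

T = 9/12 years.
ZAR accumulates by 1 + 0.0753×9/12 = 1.056475.
CZK accumulates by 1 + 0.0956×9/12 = 1.071700.
So F = 0.7242 × 1.056475 / 1.071700 = 0.7139117 (ZAR/CZK).
Quoted the other way: 1/0.7139117 = 1.4007 CZK per ZAR.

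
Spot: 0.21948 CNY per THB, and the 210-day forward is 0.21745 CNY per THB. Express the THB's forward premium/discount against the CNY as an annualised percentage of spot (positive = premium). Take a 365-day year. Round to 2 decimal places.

T = 210/365 years.
(F − S)/S = (0.21745 − 0.21948)/0.21948 = -0.0092491.
×(1/T) gives -1.61% p.a.

-1.61%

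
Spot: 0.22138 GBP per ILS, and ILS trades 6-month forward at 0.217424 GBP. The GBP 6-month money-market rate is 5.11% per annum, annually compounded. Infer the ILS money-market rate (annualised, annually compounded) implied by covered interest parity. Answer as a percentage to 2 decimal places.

8.97%

T = 6/12 years.
By CIP, F/S equals the GBP-to-ILS growth ratio: 0.217424/0.22138 = 0.9821303.
GBP growth factor: (1 + 0.0511)^(6/12) = 1.0252317.
Hence g_ILS = 1.0438856.
r = 1.0438856^(12/6) − 1 = 0.089697 → 8.97%.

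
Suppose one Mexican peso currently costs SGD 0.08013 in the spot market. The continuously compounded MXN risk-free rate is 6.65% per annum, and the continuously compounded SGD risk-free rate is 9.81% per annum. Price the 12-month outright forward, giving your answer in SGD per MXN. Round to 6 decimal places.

T = 1 year.
Growth of 1 SGD over T: e^(0.0981×1) = 1.1030731.
Growth of 1 MXN over T: e^(0.0665×1) = 1.068761.
So F = 0.08013 × 1.1030731 / 1.068761 = 0.08270254 (SGD/MXN).

0.082703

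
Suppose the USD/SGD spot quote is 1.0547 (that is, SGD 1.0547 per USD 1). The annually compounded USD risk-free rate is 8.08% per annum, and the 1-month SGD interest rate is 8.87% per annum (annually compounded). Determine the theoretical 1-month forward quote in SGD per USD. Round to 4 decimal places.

1.0553

T = 1/12 years.
SGD growth factor: (1 + 0.0887)^(1/12) = 1.0071072.
Growth of 1 USD over T: (1 + 0.0808)^(1/12) = 1.0064961.
So F = 1.0547 × 1.0071072 / 1.0064961 = 1.055340 (SGD/USD).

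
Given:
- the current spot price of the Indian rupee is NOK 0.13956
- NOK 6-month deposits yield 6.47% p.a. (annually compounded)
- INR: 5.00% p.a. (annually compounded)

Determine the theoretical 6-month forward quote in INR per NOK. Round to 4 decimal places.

7.1157

T = 6/12 years.
Growth of 1 NOK over T: (1 + 0.0647)^(6/12) = 1.031843.
Growth of 1 INR over T: (1 + 0.0500)^(6/12) = 1.0246951.
So F = 0.13956 × 1.031843 / 1.0246951 = 0.1405335 (NOK/INR).
Invert for INR per NOK: 1 / 0.1405335 = 7.1157.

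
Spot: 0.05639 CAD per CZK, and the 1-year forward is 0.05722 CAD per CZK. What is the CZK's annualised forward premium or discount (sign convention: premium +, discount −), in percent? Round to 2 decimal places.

T = 1 year.
(F − S)/S = (0.05722 − 0.05639)/0.05639 = 0.0147189.
×(1/T) gives 1.47% p.a.

+1.47%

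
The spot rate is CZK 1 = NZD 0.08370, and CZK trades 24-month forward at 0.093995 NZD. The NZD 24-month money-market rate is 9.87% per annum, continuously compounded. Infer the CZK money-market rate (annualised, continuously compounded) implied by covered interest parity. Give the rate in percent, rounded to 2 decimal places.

4.07%

T = 2 years.
F/S = 0.093995/0.0837 = 1.1229988 = (growth of NZD) / (growth of CZK).
The NZD side grows by e^(0.0987×2) = 1.2182312.
Hence g_CZK = 1.0848019.
r = ln(1.0848019)/2 = 0.040699 → 4.07%.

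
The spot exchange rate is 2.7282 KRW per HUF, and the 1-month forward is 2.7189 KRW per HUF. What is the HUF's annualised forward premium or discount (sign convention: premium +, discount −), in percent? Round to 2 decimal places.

T = 1/12 years.
HUF trades forward at -0.34088% vs spot over the period.
×(1/T) gives -4.09% p.a.

-4.09%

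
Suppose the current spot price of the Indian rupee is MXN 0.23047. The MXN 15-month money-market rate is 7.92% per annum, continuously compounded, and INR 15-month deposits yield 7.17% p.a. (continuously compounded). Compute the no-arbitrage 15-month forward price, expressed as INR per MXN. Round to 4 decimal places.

4.2985

T = 15/12 years.
MXN growth factor: e^(0.0792×15/12) = 1.1040663.
Growth of 1 INR over T: e^(0.0717×15/12) = 1.093764.
Forward (MXN per INR) = 0.23047 × 1.1040663 / 1.093764 = 0.2326408.
Invert for INR per MXN: 1 / 0.2326408 = 4.2985.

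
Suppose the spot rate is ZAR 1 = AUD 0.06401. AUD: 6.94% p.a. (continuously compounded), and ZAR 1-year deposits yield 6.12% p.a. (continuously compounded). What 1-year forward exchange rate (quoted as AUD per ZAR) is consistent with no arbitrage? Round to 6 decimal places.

T = 1 year.
AUD growth factor: e^(0.0694×1) = 1.0718649.
ZAR growth factor: e^(0.0612×1) = 1.0631115.
CIP: F = S · (grow AUD)/(grow ZAR) = 0.06401 × 1.0718649/1.0631115 = 0.06453704 AUD per ZAR.

0.064537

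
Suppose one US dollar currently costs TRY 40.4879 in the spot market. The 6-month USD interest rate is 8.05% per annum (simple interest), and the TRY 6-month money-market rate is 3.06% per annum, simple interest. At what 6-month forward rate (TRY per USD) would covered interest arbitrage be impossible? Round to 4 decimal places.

39.5168

T = 6/12 years.
TRY growth factor: 1 + 0.0306×6/12 = 1.015300.
USD growth factor: 1 + 0.0805×6/12 = 1.040250.
So F = 40.4879 × 1.015300 / 1.040250 = 39.516813 (TRY/USD).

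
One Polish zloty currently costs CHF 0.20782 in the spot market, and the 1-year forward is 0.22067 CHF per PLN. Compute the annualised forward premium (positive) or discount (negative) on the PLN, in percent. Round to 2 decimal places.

+6.18%

T = 1 year.
(F − S)/S = (0.22067 − 0.20782)/0.20782 = 0.0618324.
Per annum: 0.0618324 / 1 = 0.061832 = 6.18%.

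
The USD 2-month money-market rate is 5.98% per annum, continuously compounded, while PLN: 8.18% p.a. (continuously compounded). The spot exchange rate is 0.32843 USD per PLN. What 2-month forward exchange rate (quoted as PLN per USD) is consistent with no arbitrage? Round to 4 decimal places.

3.0560

T = 2/12 years.
USD growth factor: e^(0.0598×2/12) = 1.0100165.
PLN growth factor: e^(0.0818×2/12) = 1.0137267.
CIP: F = S · (grow USD)/(grow PLN) = 0.32843 × 1.0100165/1.0137267 = 0.3272280 USD per PLN.
Quoted the other way: 1/0.3272280 = 3.0560 PLN per USD.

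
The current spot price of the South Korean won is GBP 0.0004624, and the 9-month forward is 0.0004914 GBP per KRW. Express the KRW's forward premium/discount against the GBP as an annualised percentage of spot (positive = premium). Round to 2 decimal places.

+8.36%

T = 9/12 years.
Period premium: (0.0004914 − 0.0004624)/0.0004624 = 0.0627163.
Per annum: 0.0627163 / (9/12) = 0.083622 = 8.36%.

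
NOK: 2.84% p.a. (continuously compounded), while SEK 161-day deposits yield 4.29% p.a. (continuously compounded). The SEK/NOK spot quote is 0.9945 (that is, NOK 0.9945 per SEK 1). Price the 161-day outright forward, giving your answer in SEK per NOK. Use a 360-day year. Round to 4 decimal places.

1.0121

T = 161/360 years.
Growth of 1 NOK over T: e^(0.0284×161/360) = 1.0127821.
SEK accumulates by e^(0.0429×161/360) = 1.0193711.
Forward (NOK per SEK) = 0.9945 × 1.0127821 / 1.0193711 = 0.9880718.
Quoted the other way: 1/0.9880718 = 1.0121 SEK per NOK.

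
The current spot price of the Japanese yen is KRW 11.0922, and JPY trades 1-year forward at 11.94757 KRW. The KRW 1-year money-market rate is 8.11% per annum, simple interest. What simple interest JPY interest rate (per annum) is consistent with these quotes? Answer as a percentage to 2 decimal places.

0.37%

T = 1 year.
CIP gives F = S · g_KRW/g_JPY, so g_KRW/g_JPY = 11.94757/11.0922 = 1.0771145.
KRW growth factor: 1 + 0.0811×1 = 1.081100.
Hence g_JPY = 1.0037002.
(1.0037002 − 1)/T = 0.003700, i.e. 0.37%.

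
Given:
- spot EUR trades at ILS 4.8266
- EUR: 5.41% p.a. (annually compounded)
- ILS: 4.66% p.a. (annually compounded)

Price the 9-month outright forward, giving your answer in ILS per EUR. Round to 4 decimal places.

4.8008

T = 9/12 years.
Growth of 1 ILS over T: (1 + 0.0466)^(9/12) = 1.0347503.
Growth of 1 EUR over T: (1 + 0.0541)^(9/12) = 1.0403066.
Forward (ILS per EUR) = 4.8266 × 1.0347503 / 1.0403066 = 4.800821.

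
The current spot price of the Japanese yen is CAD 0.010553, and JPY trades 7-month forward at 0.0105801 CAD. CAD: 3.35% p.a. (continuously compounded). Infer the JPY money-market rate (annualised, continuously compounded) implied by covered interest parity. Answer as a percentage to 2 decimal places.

T = 7/12 years.
By CIP, F/S equals the CAD-to-JPY growth ratio: 0.0105801/0.010553 = 1.0025680.
The CAD side grows by e^(0.0335×7/12) = 1.0197339.
That pins the JPY growth at 1.0171219.
r = ln(1.0171219)/(7/12) = 0.029103 → 2.91%.

2.91%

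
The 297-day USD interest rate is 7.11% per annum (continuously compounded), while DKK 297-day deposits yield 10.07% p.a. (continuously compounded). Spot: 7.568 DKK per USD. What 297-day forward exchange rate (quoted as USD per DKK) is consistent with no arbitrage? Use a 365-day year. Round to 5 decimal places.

0.12899

T = 297/365 years.
DKK accumulates by e^(0.1007×297/365) = 1.0853901.
Growth of 1 USD over T: e^(0.0711×297/365) = 1.0595603.
CIP: F = S · (grow DKK)/(grow USD) = 7.568 × 1.0853901/1.0595603 = 7.752492 DKK per USD.
Quoted the other way: 1/7.752492 = 0.12899 USD per DKK.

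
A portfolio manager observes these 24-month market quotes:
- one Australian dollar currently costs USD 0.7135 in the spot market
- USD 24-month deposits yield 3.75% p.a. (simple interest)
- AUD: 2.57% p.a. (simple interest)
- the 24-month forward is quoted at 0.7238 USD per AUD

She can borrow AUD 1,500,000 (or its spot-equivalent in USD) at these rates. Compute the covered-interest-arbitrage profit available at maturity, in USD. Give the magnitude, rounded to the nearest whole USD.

T = 2 years.
Keep in AUD, deliver into the forward: 1,500,000·1.051400·0.7238 = USD 1,141,504.98.
Swap to USD now, deposit: 1,500,000·0.7135·1.075000 = USD 1,150,518.75.
The quoted forward undervalues AUD, so borrow AUD, convert to USD at spot, deposit the USD at 3.75%, and buy AUD forward at 0.7238 to cover the loan.
Arbitrage profit = |1,141,504.98 − 1,150,518.75| = USD 9,014.

USD 9,014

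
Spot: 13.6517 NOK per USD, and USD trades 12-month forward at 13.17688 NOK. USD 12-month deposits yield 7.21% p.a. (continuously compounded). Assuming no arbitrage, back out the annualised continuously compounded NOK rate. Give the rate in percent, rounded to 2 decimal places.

3.67%

T = 1 year.
F/S = 13.17688/13.6517 = 0.9652190 = (growth of NOK) / (growth of USD).
The USD side grows by e^(0.0721×1) = 1.0747628.
Hence g_NOK = 1.0373815.
Take logs: ln 1.0373815 / 1 = 0.036700, so 3.67%.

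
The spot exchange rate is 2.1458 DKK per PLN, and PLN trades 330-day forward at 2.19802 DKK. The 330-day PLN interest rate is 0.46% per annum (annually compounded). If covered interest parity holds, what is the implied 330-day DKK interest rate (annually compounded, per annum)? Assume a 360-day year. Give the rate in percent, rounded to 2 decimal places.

3.13%

T = 330/360 years.
F/S = 2.19802/2.1458 = 1.0243359 = (growth of DKK) / (growth of PLN).
PLN growth factor: (1 + 0.0046)^(330/360) = 1.0042159.
Hence g_DKK = 1.0286544.
r = 1.0286544^(360/330) − 1 = 0.031300 → 3.13%.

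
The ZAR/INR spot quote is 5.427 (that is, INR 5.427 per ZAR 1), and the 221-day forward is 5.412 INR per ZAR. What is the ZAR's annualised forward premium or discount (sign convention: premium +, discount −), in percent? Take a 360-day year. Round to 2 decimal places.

T = 221/360 years.
ZAR trades forward at -0.27640% vs spot over the period.
Per annum: -0.0027640 / (221/360) = -0.004502 = -0.45%.

-0.45%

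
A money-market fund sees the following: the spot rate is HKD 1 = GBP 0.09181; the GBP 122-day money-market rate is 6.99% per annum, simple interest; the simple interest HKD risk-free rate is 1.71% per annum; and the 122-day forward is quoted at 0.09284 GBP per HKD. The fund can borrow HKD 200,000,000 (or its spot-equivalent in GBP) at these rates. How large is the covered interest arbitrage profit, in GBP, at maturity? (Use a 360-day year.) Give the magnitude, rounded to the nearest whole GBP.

GBP 121,364

T = 122/360 years.
Keep in HKD, deliver into the forward: 200,000,000·1.005795·0.09284 = GBP 18,675,601.56.
Swap to GBP now, deposit: 200,000,000·0.09181·1.0236883333 = GBP 18,796,965.18.
The quoted forward undervalues HKD, so borrow HKD, convert to GBP at spot, deposit the GBP at 6.99%, and buy HKD forward at 0.09284 to cover the loan.
The gap between the two covered legs is GBP 121,364.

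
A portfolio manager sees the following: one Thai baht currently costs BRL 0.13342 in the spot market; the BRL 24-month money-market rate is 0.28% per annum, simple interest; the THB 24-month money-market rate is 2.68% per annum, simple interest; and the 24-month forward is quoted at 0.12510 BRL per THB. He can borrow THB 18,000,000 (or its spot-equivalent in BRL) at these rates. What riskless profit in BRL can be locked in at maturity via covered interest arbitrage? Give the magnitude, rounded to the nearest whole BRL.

T = 2 years.
Keep in THB, deliver into the forward: 18,000,000·1.053600·0.12510 = BRL 2,372,496.48.
Swap to BRL now, deposit: 18,000,000·0.13342·1.005600 = BRL 2,415,008.74.
The quoted forward undervalues THB, so borrow THB, convert to BRL at spot, deposit the BRL at 0.28%, and buy THB forward at 0.12510 to cover the loan.
The gap between the two covered legs is BRL 42,512.

BRL 42,512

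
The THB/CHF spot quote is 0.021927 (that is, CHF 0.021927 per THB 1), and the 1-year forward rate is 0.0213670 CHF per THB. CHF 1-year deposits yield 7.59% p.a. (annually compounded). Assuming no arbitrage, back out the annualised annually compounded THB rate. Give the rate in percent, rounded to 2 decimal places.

10.41%

T = 1 year.
CIP gives F = S · g_CHF/g_THB, so g_CHF/g_THB = 0.021367/0.021927 = 0.9744607.
CHF growth factor: (1 + 0.0759)^1 = 1.075900.
Hence g_THB = 1.1040979.
r = 1.1040979^(1/1) − 1 = 0.104098 → 10.41%.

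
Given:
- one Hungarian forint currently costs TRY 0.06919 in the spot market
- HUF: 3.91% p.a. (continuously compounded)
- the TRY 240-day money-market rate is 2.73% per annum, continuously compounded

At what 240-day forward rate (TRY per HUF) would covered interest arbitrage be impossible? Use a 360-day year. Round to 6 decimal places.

0.068648

T = 240/360 years.
TRY growth factor: e^(0.0273×240/360) = 1.0183666.
Growth of 1 HUF over T: e^(0.0391×240/360) = 1.0264094.
So F = 0.06919 × 1.0183666 / 1.0264094 = 0.06864784 (TRY/HUF).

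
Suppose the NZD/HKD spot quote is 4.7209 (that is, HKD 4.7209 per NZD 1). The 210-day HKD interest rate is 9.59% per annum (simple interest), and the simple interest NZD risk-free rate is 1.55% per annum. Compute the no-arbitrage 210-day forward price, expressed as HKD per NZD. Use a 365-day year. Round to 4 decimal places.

T = 210/365 years.
HKD growth factor: 1 + 0.0959×210/365 = 1.0551753.
NZD accumulates by 1 + 0.0155×210/365 = 1.0089178.
So F = 4.7209 × 1.0551753 / 1.0089178 = 4.937347 (HKD/NZD).

4.9373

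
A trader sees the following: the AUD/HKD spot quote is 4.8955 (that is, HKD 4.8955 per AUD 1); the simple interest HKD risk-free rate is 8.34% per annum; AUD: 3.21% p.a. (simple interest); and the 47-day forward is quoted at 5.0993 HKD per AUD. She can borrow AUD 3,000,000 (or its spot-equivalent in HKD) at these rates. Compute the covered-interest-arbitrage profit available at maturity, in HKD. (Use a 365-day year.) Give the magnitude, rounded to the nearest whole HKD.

HKD 516,912

T = 47/365 years.
Invest the AUD and cover forward: 3,000,000 × 1.0041334247 × 5.0993 = HKD 15,361,132.72.
Convert at spot and invest in HKD: 3,000,000 × 4.8955 × 1.0107391781 = HKD 14,844,220.94.
The quoted forward overvalues AUD, so borrow HKD, buy AUD at spot, deposit the AUD at 3.21%, and sell the proceeds forward at 5.0993.
The gap between the two covered legs is HKD 516,912.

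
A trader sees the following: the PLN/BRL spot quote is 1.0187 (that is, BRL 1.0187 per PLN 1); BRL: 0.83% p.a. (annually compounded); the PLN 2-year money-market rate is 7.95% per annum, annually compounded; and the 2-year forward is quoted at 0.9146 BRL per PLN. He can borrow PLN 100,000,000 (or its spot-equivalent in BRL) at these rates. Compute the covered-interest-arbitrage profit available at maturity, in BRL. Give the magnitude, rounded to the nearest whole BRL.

BRL 3,012,130

T = 2 years.
Route A — deposit PLN, sell forward: 100,000,000 × 1.16532025 × 0.9146 = BRL 106,580,190.07.
Route B — convert at spot, deposit BRL: 100,000,000 × 1.0187 × 1.01666889 = BRL 103,568,059.82.
The quoted forward overvalues PLN, so borrow BRL, buy PLN at spot, deposit the PLN at 7.95%, and sell the proceeds forward at 0.9146.
Arbitrage profit = |106,580,190.07 − 103,568,059.82| = BRL 3,012,130.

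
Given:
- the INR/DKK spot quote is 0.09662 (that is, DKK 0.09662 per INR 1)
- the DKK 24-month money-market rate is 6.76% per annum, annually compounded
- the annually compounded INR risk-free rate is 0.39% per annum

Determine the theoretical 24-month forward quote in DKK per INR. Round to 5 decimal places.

T = 2 years.
DKK accumulates by (1 + 0.0676)^2 = 1.1397698.
INR growth factor: (1 + 0.0039)^2 = 1.0078152.
CIP: F = S · (grow DKK)/(grow INR) = 0.09662 × 1.1397698/1.0078152 = 0.1092706 DKK per INR.

0.10927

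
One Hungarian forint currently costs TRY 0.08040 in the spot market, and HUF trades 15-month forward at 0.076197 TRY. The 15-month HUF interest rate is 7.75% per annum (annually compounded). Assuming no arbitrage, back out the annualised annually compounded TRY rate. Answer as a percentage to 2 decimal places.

T = 15/12 years.
CIP gives F = S · g_TRY/g_HUF, so g_TRY/g_HUF = 0.076197/0.0804 = 0.9477239.
The HUF side grows by (1 + 0.0775)^(15/12) = 1.0977959.
So the TRY growth factor = 1.0404074.
Annualise: 1.0404074^(12/15) − 1 = 0.032197 = 3.22%.

3.22%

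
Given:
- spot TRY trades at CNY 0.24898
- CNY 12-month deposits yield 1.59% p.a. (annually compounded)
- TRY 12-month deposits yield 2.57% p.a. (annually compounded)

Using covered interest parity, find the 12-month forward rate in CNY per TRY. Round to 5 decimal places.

T = 1 year.
Growth of 1 CNY over T: (1 + 0.0159)^1 = 1.015900.
Growth of 1 TRY over T: (1 + 0.0257)^1 = 1.025700.
CIP: F = S · (grow CNY)/(grow TRY) = 0.24898 × 1.015900/1.025700 = 0.2466011 CNY per TRY.

0.24660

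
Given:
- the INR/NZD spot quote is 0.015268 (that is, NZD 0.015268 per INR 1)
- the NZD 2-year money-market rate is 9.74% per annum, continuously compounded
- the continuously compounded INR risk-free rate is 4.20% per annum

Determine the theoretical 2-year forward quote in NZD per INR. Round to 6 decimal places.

0.017057

T = 2 years.
NZD growth factor: e^(0.0974×2) = 1.2150679.
Growth of 1 INR over T: e^(0.0420×2) = 1.0876289.
Forward (NZD per INR) = 0.015268 × 1.2150679 / 1.0876289 = 0.01705697.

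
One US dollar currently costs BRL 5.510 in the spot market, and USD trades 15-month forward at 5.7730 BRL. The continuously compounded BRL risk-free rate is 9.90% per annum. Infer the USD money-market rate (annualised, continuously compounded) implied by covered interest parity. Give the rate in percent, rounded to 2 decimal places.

T = 15/12 years.
By CIP, F/S equals the BRL-to-USD growth ratio: 5.773/5.51 = 1.0477314.
The BRL side grows by e^(0.0990×15/12) = 1.1317329.
That pins the USD growth at 1.0801747.
r = ln(1.0801747)/(15/12) = 0.061698 → 6.17%.

6.17%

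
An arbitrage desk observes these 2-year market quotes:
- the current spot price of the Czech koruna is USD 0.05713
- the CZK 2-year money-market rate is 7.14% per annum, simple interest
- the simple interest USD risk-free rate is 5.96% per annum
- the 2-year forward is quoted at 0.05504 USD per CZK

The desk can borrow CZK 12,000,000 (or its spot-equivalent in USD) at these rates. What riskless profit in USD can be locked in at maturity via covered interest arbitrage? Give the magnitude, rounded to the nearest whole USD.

USD 12,482

T = 2 years.
Keep in CZK, deliver into the forward: 12,000,000·1.142800·0.05504 = USD 754,796.54.
Swap to USD now, deposit: 12,000,000·0.05713·1.119200 = USD 767,278.75.
The quoted forward undervalues CZK, so borrow CZK, convert to USD at spot, deposit the USD at 5.96%, and buy CZK forward at 0.05504 to cover the loan.
The gap between the two covered legs is USD 12,482.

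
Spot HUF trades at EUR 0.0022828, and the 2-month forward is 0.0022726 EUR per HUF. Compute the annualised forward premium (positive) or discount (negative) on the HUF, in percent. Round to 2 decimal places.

-2.68%

T = 2/12 years.
(F − S)/S = (0.0022726 − 0.0022828)/0.0022828 = -0.0044682.
Annualise by dividing by T: -0.0044682 / (2/12) = -0.026809 → -2.68%.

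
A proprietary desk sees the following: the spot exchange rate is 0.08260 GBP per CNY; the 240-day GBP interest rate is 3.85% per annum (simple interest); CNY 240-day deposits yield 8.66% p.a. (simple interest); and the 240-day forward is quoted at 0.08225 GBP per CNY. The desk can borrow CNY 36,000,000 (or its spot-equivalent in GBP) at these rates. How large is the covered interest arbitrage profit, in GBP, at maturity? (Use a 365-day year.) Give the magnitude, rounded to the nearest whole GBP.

GBP 80,730

T = 240/365 years.
Keep in CNY, deliver into the forward: 36,000,000·1.056942466·0.08225 = GBP 3,129,606.64.
Swap to GBP now, deposit: 36,000,000·0.08260·1.025315068 = GBP 3,048,876.89.
The quoted forward overvalues CNY, so borrow GBP, buy CNY at spot, deposit the CNY at 8.66%, and sell the proceeds forward at 0.08225.
The gap between the two covered legs is GBP 80,730.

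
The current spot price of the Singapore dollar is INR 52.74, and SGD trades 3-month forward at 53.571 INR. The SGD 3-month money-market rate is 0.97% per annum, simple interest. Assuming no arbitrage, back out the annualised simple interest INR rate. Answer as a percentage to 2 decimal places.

7.29%

T = 3/12 years.
F/S = 53.571/52.74 = 1.0157565 = (growth of INR) / (growth of SGD).
SGD growth factor: 1 + 0.0097×3/12 = 1.002425.
Hence g_INR = 1.0182197.
r = (1.0182197 − 1)/(3/12) = 0.072879 → 7.29%.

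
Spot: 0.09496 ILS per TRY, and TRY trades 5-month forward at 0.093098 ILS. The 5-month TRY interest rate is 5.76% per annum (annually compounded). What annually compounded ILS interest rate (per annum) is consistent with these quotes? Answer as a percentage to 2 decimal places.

T = 5/12 years.
F/S = 0.093098/0.09496 = 0.9803917 = (growth of ILS) / (growth of TRY).
TRY growth factor: (1 + 0.0576)^(5/12) = 1.0236086.
That pins the ILS growth at 1.0035374.
Annualise: 1.0035374^(12/5) − 1 = 0.008511 = 0.85%.

0.85%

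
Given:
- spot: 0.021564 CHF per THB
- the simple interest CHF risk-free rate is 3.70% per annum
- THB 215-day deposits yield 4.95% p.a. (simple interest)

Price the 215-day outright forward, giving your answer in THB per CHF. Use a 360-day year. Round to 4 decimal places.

T = 215/360 years.
CHF accumulates by 1 + 0.0370×215/360 = 1.02209722.
Growth of 1 THB over T: 1 + 0.0495×215/360 = 1.0295625.
CIP: F = S · (grow CHF)/(grow THB) = 0.021564 × 1.02209722/1.0295625 = 0.021407641 CHF per THB.
Quoted the other way: 1/0.021407641 = 46.7123 THB per CHF.

46.7123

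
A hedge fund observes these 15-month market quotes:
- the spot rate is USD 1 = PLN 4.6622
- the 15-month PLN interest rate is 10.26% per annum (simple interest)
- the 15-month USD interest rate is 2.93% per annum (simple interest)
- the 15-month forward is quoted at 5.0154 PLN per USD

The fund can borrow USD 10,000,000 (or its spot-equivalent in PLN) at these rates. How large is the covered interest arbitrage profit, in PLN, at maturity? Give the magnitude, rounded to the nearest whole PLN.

PLN 610,381

T = 15/12 years.
Route A — deposit USD, sell forward: 10,000,000 × 1.036625 × 5.0154 = PLN 51,990,890.25.
Route B — convert at spot, deposit PLN: 10,000,000 × 4.6622 × 1.128250 = PLN 52,601,271.50.
The quoted forward undervalues USD, so borrow USD, convert to PLN at spot, deposit the PLN at 10.26%, and buy USD forward at 5.0154 to cover the loan.
The gap between the two covered legs is PLN 610,381.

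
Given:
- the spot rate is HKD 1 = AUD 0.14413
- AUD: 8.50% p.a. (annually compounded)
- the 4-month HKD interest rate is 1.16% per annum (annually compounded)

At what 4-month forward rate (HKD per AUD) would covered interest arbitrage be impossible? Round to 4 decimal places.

T = 4/12 years.
Growth of 1 AUD over T: (1 + 0.0850)^(4/12) = 1.0275664.
HKD accumulates by (1 + 0.0116)^(4/12) = 1.0038518.
So F = 0.14413 × 1.0275664 / 1.0038518 = 0.1475349 (AUD/HKD).
Invert for HKD per AUD: 1 / 0.1475349 = 6.7781.

6.7781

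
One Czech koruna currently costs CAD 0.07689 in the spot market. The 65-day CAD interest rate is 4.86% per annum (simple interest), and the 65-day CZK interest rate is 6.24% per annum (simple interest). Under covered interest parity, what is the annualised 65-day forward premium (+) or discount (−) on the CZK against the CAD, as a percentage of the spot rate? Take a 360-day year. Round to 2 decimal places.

T = 65/360 years.
No-arbitrage forward: 0.07689 × 1.008775 / 1.0112667 = 0.07670055 CAD/CZK.
(F − S)/S ÷ T = (0.07670055 − 0.07689)/0.07689/(65/360) = -0.013646 → -1.36%.

-1.36%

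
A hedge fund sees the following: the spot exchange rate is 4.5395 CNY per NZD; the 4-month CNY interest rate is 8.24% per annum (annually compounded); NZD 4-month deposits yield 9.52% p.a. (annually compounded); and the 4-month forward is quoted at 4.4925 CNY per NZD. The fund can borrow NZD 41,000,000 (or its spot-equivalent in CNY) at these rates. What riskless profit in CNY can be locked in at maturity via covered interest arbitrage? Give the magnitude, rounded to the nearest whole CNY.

T = 4/12 years.
Route A — deposit NZD, sell forward: 41,000,000 × 1.0307764278 × 4.4925 = CNY 189,861,287.18.
Route B — convert at spot, deposit CNY: 41,000,000 × 4.5395 × 1.02674499505 = CNY 191,097,265.11.
The quoted forward undervalues NZD, so borrow NZD, convert to CNY at spot, deposit the CNY at 8.24%, and buy NZD forward at 4.4925 to cover the loan.
Profit = 191,097,265.11 − 189,861,287.18 = CNY 1,235,978.

CNY 1,235,978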